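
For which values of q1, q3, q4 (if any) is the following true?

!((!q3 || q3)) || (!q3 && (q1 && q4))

q1=T, q3=F, q4=T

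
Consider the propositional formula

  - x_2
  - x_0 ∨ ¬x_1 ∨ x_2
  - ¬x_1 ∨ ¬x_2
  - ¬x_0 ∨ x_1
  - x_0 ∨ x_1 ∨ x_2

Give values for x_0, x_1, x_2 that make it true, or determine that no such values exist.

Unit clause (x_2) forces x_2 = True.
In (¬x_1 ∨ ¬x_2) only ¬x_1 is left, so x_1 = False.
In (¬x_0 ∨ x_1) only ¬x_0 is left, so x_0 = False.
Check each clause:
  (x_2): x_2 holds.
  (x_0 ∨ ¬x_1 ∨ x_2): ¬x_1 holds.
  (¬x_1 ∨ ¬x_2): ¬x_1 holds.
  (¬x_0 ∨ x_1): ¬x_0 holds.
  (x_0 ∨ x_1 ∨ x_2): x_2 holds.
All clauses satisfied.

x_0=F, x_1=F, x_2=T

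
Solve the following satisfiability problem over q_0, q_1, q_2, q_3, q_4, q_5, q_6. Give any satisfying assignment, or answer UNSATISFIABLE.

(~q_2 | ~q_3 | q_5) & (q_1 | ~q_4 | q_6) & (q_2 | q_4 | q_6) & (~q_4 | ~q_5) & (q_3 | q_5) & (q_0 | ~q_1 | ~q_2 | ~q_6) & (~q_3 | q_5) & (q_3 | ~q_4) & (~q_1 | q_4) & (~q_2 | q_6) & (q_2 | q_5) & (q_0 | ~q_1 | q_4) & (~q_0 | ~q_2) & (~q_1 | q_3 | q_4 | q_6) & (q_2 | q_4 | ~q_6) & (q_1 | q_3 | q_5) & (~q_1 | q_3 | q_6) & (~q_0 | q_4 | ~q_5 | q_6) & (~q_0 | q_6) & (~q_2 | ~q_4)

q_0 = False; q_1 = False; q_2 = True; q_3 = False; q_4 = False; q_5 = True; q_6 = True

Try q_0 = True:
  (~q_0 | ~q_2) forces q_2 = False.
  (q_2 | q_5) forces q_5 = True.
  (~q_4 | ~q_5) forces q_4 = False.
  (q_2 | q_4 | q_6) forces q_6 = True.
  clause (q_2 | q_4 | ~q_6) is falsified — backtrack.
So q_0 = False.
Set q_1 = False.
Set q_2 = True.
  then (~q_2 | q_6) forces q_6 = True.
  then (~q_2 | ~q_4) forces q_4 = False.
Set q_3 = False.
  then (q_3 | q_5) forces q_5 = True.
All clauses satisfied.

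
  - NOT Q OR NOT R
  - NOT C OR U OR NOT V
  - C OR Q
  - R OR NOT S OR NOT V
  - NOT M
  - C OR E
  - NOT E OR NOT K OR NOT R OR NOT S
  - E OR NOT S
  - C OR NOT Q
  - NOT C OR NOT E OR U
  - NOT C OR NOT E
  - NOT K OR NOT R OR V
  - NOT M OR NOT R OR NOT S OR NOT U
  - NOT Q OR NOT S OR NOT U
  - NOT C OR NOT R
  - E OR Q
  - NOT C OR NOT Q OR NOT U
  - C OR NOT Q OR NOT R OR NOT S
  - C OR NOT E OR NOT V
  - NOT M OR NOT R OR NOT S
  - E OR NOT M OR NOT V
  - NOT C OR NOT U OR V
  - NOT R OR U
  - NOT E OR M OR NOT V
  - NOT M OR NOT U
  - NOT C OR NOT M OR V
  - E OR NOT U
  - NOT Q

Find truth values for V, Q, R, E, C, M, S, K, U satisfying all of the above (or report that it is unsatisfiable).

Case Q = True:
  Clause (NOT Q) is falsified — contradiction.
Case Q = False:
  (C OR Q) forces C = True.
  (NOT M) forces M = False.
  (NOT C OR NOT E) forces E = False.
  Clause (E OR Q) is falsified — contradiction.
Both cases fail, so the formula is unsatisfiable.

The formula is unsatisfiable.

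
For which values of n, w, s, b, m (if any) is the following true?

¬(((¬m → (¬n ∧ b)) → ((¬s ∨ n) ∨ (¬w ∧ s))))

n: False; w: True; s: True; b: True; m: True

  ¬(((¬m → (¬n ∧ b)) → ((¬s ∨ n) ∨ (¬w ∧ s)))) = True
    (¬m → (¬n ∧ b)) → ((¬s ∨ n) ∨ (¬w ∧ s)) = False
      ¬m → (¬n ∧ b) = True
        ¬m = False
        ¬n ∧ b = True
          ¬n = True
      (¬s ∨ n) ∨ (¬w ∧ s) = False
        ¬s ∨ n = False
          ¬s = False
        ¬w ∧ s = False
          ¬w = False
The formula evaluates to True.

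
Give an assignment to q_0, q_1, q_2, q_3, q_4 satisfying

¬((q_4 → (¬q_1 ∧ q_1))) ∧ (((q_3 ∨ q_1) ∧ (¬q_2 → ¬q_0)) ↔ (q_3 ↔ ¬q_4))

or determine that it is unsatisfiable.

q_0 = True, q_1 = True, q_2 = True, q_3 = False, q_4 = True

  ¬((q_4 → (¬q_1 ∧ q_1))) = True
    q_4 → (¬q_1 ∧ q_1) = False
      ¬q_1 ∧ q_1 = False
        ¬q_1 = False
  ((q_3 ∨ q_1) ∧ (¬q_2 → ¬q_0)) ↔ (q_3 ↔ ¬q_4) = True
    (q_3 ∨ q_1) ∧ (¬q_2 → ¬q_0) = True
      q_3 ∨ q_1 = True
      ¬q_2 → ¬q_0 = True
        ¬q_2 = False
        ¬q_0 = False
    q_3 ↔ ¬q_4 = True
      ¬q_4 = False
Both conjuncts True, so the formula holds.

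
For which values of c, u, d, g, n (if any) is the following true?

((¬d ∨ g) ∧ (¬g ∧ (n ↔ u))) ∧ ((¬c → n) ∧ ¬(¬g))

UNSATISFIABLE

Case g = True: the conjunct ¬g is False.
Case g = False: the conjunct ¬(¬g) becomes ¬(¬False) = False.
Both cases fail — unsatisfiable.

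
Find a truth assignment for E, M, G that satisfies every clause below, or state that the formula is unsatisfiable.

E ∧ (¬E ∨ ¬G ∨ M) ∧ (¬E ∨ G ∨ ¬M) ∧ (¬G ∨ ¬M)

Unit clause (E) forces E = True.
Try M = True:
  (¬E ∨ G ∨ ¬M) forces G = True.
  clause (¬G ∨ ¬M) is falsified — backtrack.
So M = False.
  then (¬E ∨ ¬G ∨ M) forces G = False.
Check each clause:
  (E): E holds.
  (¬E ∨ ¬G ∨ M): ¬G holds.
  (¬E ∨ G ∨ ¬M): ¬M holds.
  (¬G ∨ ¬M): ¬G holds.
All clauses satisfied.

E=T, M=F, G=F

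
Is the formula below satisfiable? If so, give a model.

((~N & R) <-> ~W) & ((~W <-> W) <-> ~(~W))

W=F, R=T, N=F

  (~N & R) <-> ~W = True
    ~N & R = True
      ~N = True
    ~W = True
  (~W <-> W) <-> ~(~W) = True
    ~W <-> W = False
      ~W = True
    ~(~W) = False
      ~W = True
Both conjuncts True, so the formula holds.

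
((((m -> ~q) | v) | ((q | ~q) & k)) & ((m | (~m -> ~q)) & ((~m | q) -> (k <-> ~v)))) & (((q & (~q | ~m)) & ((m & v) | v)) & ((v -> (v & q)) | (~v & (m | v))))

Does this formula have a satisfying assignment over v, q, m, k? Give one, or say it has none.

Unsatisfiable

Case v = True: the formula simplifies to ((m | (~m -> ~q)) & ((~m | q) -> ~k)) & ((q & (~q | ~m)) & q).
  q = True: simplifies to ((m | m) & ~k) & ~m.
    m = True: the conjunct ~m is False.
    m = False: the conjunct m | m becomes False | False = False.
  q = False: the conjunct q is False.
Case v = False: the conjunct (m & v) | v becomes (m & False) | False = False.
Both cases fail — unsatisfiable.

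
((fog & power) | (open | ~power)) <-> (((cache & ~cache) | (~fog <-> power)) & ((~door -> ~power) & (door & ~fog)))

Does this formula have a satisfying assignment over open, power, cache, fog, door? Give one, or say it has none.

open = False, power = True, cache = True, fog = False, door = False

  ((fog & power) | (open | ~power)) <-> (((cache & ~cache) | (~fog <-> power)) & ((~door -> ~power) & (door & ~fog))) = True
    (fog & power) | (open | ~power) = False
      fog & power = False
      open | ~power = False
        ~power = False
    ((cache & ~cache) | (~fog <-> power)) & ((~door -> ~power) & (door & ~fog)) = False
      (cache & ~cache) | (~fog <-> power) = True
        cache & ~cache = False
          ~cache = False
        ~fog <-> power = True
          ~fog = True
      (~door -> ~power) & (door & ~fog) = False
        ~door -> ~power = False
          ~door = True
          ~power = False
        door & ~fog = False
          ~fog = True
The formula evaluates to True.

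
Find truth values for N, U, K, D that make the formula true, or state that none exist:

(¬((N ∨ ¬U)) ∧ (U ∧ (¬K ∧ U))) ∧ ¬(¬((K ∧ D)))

Case K = True: the conjunct ¬K is False.
Case K = False: the conjunct ¬(¬((K ∧ D))) becomes ¬(¬False) = False.
Both cases fail — unsatisfiable.

Unsatisfiable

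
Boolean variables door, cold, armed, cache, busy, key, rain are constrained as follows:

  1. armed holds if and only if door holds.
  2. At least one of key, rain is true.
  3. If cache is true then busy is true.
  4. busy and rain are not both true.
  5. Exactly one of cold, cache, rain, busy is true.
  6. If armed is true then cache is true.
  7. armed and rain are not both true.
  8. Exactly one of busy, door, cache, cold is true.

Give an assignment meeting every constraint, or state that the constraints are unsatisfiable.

door=F, cold=F, armed=F, cache=F, busy=T, key=T, rain=F

  (1) armed=F, door=F — same ✓
  (2) {key, rain}: 1 true — at least one ✓
  (3) cache=F ⇒ busy: vacuous ✓
  (4) busy=T, rain=F — not both ✓
  (5) {cold, cache, rain, busy}: 1 true — exactly one ✓
  (6) armed=F ⇒ cache: vacuous ✓
  (7) armed=F, rain=F — not both ✓
  (8) {busy, door, cache, cold}: 1 true — exactly one ✓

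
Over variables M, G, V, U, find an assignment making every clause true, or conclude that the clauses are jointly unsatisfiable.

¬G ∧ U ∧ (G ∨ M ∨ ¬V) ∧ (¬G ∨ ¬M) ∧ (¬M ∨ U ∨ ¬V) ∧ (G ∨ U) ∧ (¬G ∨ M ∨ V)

M: False, G: False, V: False, U: True

Unit clause (¬G) forces G = False.
Unit clause (U) forces U = True.
Set M = False.
  then (G ∨ M ∨ ¬V) forces V = False.
All clauses satisfied.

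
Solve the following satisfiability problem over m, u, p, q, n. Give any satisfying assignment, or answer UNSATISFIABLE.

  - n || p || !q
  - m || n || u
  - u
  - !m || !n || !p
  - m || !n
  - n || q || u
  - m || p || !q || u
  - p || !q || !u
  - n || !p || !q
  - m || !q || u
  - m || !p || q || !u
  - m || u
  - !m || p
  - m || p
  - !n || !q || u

m = True; u = True; p = True; q = False; n = False

Unit clause (u) forces u = True.
Try m = False:
  (m || !n) forces n = False.
  (m || p) forces p = True.
  (n || !p || !q) forces q = False.
  clause (m || !p || q || !u) is falsified — backtrack.
So m = True.
  then (!m || p) forces p = True.
  then (!m || !n || !p) forces n = False.
  then (n || !p || !q) forces q = False.
All clauses satisfied.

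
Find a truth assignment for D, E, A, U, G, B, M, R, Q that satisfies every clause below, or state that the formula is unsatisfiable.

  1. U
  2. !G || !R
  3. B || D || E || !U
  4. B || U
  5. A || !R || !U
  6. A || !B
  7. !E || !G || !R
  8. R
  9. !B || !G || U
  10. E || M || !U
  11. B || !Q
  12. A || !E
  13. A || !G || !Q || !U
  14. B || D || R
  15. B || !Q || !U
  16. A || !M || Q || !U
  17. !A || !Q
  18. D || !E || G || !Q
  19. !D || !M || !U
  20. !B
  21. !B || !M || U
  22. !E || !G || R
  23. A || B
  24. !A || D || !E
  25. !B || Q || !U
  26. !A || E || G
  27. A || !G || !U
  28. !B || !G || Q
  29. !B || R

D = True; E = True; A = True; U = True; G = False; B = False; M = False; R = True; Q = False

Unit clause (U) forces U = True.
Unit clause (R) forces R = True.
Unit clause (!B) forces B = False.
In (A || B) only A is left, so A = True.
In (!G || !R) only !G is left, so G = False.
In (B || !Q) only !Q is left, so Q = False.
In (!A || E || G) only E is left, so E = True.
In (!A || D || !E) only D is left, so D = True.
In (!D || !M || !U) only !M is left, so M = False.
All clauses satisfied.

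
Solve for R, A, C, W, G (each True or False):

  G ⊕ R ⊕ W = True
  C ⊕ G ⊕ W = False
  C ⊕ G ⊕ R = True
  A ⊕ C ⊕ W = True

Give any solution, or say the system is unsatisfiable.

R = True, A = True, C = False, W = False, G = False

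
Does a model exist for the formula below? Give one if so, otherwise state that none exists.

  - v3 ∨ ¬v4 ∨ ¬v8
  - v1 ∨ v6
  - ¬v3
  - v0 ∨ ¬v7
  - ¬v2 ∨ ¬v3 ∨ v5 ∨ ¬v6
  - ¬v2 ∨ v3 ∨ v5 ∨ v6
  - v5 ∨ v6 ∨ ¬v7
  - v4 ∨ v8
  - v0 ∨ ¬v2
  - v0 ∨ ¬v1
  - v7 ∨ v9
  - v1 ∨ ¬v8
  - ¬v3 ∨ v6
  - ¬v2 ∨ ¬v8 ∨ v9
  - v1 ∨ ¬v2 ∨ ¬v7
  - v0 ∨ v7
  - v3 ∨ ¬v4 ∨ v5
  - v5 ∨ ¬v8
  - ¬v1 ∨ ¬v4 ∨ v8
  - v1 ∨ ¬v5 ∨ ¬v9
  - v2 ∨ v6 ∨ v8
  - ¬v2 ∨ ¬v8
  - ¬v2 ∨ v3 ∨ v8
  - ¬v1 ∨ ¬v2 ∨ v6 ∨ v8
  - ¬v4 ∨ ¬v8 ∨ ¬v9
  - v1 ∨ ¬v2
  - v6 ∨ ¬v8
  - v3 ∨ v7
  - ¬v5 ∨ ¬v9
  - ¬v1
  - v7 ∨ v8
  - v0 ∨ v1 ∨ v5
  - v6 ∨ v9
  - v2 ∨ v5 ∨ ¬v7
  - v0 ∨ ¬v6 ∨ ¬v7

v0 = True, v1 = False, v2 = False, v3 = False, v4 = True, v5 = True, v6 = True, v7 = True, v8 = False, v9 = False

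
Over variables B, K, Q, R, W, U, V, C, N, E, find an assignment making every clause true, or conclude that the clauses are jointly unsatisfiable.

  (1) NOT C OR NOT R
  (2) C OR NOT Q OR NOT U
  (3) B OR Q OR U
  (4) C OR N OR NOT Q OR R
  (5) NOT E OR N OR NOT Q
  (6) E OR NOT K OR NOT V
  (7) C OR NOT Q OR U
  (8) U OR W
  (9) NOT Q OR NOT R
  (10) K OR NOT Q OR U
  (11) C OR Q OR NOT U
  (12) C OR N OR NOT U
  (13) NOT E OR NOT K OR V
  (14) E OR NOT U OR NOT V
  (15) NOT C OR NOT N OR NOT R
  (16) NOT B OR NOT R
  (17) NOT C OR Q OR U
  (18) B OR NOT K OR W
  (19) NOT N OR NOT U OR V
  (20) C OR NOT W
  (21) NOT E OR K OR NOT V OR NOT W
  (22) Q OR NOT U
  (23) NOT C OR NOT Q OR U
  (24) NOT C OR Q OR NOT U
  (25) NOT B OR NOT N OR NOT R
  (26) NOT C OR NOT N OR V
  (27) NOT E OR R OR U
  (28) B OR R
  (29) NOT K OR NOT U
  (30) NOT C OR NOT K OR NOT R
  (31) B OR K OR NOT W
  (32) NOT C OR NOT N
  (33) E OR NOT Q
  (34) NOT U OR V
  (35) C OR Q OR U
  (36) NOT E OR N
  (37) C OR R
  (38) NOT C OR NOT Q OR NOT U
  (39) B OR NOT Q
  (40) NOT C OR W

Case U = True:
  (Q OR NOT U) forces Q = True.
  (C OR NOT Q OR NOT U) forces C = True.
  Clause (NOT C OR NOT Q OR NOT U) is falsified — contradiction.
Case U = False:
  (U OR W) forces W = True.
  (C OR NOT W) forces C = True.
  (NOT C OR NOT R) forces R = False.
  (NOT C OR Q OR U) forces Q = True.
  Clause (NOT C OR NOT Q OR U) is falsified — contradiction.
Both cases fail, so the formula is unsatisfiable.

Unsatisfiable — no assignment works.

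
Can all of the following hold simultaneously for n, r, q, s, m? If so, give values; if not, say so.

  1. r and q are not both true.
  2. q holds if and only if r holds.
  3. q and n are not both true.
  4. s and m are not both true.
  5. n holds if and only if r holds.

n = False, r = False, q = False, s = False, m = True

  (1) r=F, q=F — not both ✓
  (2) q=F, r=F — same ✓
  (3) q=F, n=F — not both ✓
  (4) s=F, m=T — not both ✓
  (5) n=F, r=F — same ✓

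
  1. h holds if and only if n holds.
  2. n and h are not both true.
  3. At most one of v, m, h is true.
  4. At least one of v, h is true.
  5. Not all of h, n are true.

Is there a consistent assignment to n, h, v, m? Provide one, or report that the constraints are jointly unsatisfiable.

n = False, h = False, v = True, m = False

  (1) h=F, n=F — same ✓
  (2) n=F, h=F — not both ✓
  (3) {v, m, h}: 1 true — at most one ✓
  (4) {v, h}: 1 true — at least one ✓
  (5) {h, n}: 0/2 true — not all ✓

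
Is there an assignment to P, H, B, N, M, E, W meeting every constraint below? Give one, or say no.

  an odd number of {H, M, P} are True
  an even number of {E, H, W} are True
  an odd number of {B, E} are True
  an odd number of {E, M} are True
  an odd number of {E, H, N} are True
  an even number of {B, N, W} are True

P = True, H = True, B = True, N = False, M = True, E = False, W = True

{H, M, P}: 3 true → odd ✓
{E, H, W}: 2 true → even ✓
{B, E}: 1 true → odd ✓
{E, M}: 1 true → odd ✓
{E, H, N}: 1 true → odd ✓
{B, N, W}: 2 true → even ✓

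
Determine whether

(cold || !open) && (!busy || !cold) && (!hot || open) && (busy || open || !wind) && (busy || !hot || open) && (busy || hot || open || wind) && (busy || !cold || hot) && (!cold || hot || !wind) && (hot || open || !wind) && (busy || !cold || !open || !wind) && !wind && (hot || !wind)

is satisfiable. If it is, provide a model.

Unit clause (!wind) forces wind = False.
Set cold = True.
  then (!busy || !cold) forces busy = False.
  then (busy || !cold || hot) forces hot = True.
  then (!hot || open) forces open = True.
All clauses satisfied.

cold: True; open: True; busy: False; wind: False; hot: True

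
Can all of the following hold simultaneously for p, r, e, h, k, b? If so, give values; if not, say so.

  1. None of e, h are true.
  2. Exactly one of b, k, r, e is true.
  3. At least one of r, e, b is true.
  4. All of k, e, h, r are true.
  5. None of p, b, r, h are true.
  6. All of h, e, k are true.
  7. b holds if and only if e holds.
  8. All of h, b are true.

The formula is unsatisfiable.

Case r = True:
  Constraint (5) is violated (r=T) — contradiction.
Case r = False:
  Constraint (4) is violated (r=F) — contradiction.
Both cases fail — unsatisfiable.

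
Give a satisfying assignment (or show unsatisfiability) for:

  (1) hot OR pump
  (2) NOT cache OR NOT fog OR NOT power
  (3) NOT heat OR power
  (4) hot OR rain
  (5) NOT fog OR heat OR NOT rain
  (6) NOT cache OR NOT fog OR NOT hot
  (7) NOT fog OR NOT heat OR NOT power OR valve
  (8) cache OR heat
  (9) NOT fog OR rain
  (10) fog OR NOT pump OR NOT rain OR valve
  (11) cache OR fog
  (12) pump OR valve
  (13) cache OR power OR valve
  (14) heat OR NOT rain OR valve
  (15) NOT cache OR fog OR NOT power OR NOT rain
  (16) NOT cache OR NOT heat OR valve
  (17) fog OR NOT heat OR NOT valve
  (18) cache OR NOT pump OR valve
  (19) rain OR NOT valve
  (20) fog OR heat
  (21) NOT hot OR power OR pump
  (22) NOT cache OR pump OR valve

Try heat = False:
  (cache OR heat) forces cache = True.
  (fog OR heat) forces fog = True.
  (NOT cache OR NOT fog OR NOT power) forces power = False.
  (NOT fog OR heat OR NOT rain) forces rain = False.
  clause (NOT fog OR rain) is falsified — backtrack.
So heat = True.
  then (NOT heat OR power) forces power = True.
Set valve = True.
  then (fog OR NOT heat OR NOT valve) forces fog = True.
  then (rain OR NOT valve) forces rain = True.
  then (NOT cache OR NOT fog OR NOT power) forces cache = False.
Set pump = True.
Set hot = False.
All clauses satisfied.

heat=T, valve=T, cache=F, pump=T, rain=T, power=T, hot=F, fog=T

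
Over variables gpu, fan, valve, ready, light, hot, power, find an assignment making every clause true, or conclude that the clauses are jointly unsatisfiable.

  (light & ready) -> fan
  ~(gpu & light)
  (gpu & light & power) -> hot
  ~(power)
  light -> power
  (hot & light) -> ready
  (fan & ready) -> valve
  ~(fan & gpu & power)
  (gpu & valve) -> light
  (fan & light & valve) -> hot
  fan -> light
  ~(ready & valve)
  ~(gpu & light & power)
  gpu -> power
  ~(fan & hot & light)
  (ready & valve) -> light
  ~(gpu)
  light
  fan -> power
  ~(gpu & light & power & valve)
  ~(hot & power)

Case light = True:
  (~light | power) forces power = True.
  Clause (~power) is falsified — contradiction.
Case light = False:
  Clause (light) is falsified — contradiction.
Both cases fail, so the formula is unsatisfiable.

The formula is unsatisfiable.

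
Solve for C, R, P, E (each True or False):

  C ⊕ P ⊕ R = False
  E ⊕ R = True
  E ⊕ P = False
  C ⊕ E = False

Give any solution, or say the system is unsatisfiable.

C: True; R: False; P: True; E: True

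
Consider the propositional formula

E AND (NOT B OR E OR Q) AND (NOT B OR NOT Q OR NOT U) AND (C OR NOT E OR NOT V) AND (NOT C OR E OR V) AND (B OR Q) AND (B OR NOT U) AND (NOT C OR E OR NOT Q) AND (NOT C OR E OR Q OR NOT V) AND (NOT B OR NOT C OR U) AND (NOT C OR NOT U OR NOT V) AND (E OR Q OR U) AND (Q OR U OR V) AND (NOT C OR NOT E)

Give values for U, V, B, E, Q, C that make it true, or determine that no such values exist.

U = False, V = False, B = False, E = True, Q = True, C = False

Unit clause (E) forces E = True.
In (NOT C OR NOT E) only NOT C is left, so C = False.
In (C OR NOT E OR NOT V) only NOT V is left, so V = False.
Set U = False.
  then (Q OR U OR V) forces Q = True.
Set B = False.
All clauses satisfied.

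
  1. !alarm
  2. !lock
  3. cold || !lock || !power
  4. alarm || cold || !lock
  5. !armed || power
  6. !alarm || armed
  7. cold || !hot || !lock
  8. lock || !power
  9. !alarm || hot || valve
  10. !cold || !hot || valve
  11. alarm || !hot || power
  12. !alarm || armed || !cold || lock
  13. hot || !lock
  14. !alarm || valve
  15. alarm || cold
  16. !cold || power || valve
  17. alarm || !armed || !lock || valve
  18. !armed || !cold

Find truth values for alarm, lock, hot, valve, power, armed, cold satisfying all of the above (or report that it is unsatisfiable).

alarm=F, lock=F, hot=F, valve=T, power=F, armed=F, cold=T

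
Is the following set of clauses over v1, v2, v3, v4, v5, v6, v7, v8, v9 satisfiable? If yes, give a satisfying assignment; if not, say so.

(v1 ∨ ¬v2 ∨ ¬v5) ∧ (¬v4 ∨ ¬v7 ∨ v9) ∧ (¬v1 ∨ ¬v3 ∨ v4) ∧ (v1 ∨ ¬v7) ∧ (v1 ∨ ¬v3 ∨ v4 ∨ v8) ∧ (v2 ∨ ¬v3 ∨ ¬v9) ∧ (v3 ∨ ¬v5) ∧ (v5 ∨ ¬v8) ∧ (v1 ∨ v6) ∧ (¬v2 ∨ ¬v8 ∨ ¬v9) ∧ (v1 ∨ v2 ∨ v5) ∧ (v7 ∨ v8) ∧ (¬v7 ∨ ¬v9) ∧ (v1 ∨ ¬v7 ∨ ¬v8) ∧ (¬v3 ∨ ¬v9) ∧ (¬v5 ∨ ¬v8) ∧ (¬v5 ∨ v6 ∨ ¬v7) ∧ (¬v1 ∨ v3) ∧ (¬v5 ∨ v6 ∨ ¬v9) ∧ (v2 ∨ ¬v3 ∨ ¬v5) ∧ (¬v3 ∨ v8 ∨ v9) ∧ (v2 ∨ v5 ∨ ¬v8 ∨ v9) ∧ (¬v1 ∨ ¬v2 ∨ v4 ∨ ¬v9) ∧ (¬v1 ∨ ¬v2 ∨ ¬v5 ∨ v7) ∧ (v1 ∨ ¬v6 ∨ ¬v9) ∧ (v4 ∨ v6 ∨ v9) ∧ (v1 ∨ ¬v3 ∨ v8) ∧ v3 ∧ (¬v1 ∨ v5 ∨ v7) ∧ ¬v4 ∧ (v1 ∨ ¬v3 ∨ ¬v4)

UNSATISFIABLE

Case v3 = True:
  (¬v3 ∨ ¬v9) forces v9 = False.
  (¬v3 ∨ v8 ∨ v9) forces v8 = True.
  (v5 ∨ ¬v8) forces v5 = True.
  Clause (¬v5 ∨ ¬v8) is falsified — contradiction.
Case v3 = False:
  Clause (v3) is falsified — contradiction.
Both cases fail, so the formula is unsatisfiable.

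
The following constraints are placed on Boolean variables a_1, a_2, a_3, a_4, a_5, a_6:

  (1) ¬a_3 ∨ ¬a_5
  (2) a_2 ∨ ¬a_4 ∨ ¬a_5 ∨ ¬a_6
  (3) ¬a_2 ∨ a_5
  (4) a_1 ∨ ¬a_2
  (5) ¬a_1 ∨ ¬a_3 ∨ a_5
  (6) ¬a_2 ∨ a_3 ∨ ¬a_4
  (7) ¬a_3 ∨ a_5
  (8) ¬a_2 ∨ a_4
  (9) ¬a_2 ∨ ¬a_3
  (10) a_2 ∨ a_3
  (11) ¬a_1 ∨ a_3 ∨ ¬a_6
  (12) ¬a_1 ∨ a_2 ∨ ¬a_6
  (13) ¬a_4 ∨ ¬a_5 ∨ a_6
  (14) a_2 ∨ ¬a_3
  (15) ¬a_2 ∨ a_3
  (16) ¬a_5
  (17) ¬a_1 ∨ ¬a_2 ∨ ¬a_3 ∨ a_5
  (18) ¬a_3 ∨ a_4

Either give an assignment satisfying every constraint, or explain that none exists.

Case a_2 = True:
  (¬a_2 ∨ a_5) forces a_5 = True.
  Clause (¬a_5) is falsified — contradiction.
Case a_2 = False:
  (a_2 ∨ a_3) forces a_3 = True.
  Clause (a_2 ∨ ¬a_3) is falsified — contradiction.
Both cases fail, so the formula is unsatisfiable.

No satisfying assignment exists.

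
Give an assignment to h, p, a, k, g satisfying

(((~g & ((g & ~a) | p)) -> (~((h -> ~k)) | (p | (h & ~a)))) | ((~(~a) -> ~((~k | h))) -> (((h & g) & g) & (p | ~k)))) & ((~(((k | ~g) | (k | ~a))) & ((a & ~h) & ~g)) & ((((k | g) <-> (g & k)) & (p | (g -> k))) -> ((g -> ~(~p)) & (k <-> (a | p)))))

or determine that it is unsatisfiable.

Case g = True: the conjunct ~g is False.
Case g = False: the conjunct ~(((k | ~g) | (k | ~a))) becomes ~((True | (k | ~a))) = False.
Both cases fail — unsatisfiable.

Unsatisfiable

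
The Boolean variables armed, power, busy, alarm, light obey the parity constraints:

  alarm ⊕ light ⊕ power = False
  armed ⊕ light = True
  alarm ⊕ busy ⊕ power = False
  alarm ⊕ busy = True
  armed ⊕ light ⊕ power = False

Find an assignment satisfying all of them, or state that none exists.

armed = True; power = True; busy = False; alarm = True; light = False

alarm ⊕ light ⊕ power = T ⊕ F ⊕ T = False ✓
armed ⊕ light = T ⊕ F = True ✓
alarm ⊕ busy ⊕ power = T ⊕ F ⊕ T = False ✓
alarm ⊕ busy = T ⊕ F = True ✓
armed ⊕ light ⊕ power = T ⊕ F ⊕ T = False ✓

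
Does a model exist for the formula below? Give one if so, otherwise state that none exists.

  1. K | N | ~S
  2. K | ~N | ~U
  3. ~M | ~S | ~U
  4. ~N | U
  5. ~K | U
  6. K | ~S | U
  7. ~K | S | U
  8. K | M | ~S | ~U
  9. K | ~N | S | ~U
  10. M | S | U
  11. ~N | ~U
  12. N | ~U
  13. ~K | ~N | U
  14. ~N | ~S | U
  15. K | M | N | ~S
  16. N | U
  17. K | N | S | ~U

The formula is unsatisfiable.

Case U = True:
  (~N | ~U) forces N = False.
  Clause (N | ~U) is falsified — contradiction.
Case U = False:
  (~N | U) forces N = False.
  Clause (N | U) is falsified — contradiction.
Both cases fail, so the formula is unsatisfiable.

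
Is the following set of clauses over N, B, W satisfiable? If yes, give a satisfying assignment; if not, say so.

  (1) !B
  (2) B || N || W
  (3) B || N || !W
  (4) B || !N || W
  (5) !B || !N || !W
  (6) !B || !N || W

Unit clause (!B) forces B = False.
Set N = True.
  then (B || !N || W) forces W = True.
All clauses satisfied.

N: True, B: False, W: True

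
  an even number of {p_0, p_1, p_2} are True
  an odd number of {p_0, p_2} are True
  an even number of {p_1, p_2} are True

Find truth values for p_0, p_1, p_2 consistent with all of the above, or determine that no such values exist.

p_0: False, p_1: True, p_2: True

{p_0, p_1, p_2}: 2 true → even ✓
{p_0, p_2}: 1 true → odd ✓
{p_1, p_2}: 2 true → even ✓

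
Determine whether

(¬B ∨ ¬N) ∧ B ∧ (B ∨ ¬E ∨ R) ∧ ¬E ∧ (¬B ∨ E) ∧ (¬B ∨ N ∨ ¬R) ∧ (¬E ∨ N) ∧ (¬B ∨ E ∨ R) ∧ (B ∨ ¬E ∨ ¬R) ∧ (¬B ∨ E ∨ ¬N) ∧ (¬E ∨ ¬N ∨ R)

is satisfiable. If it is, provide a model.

UNSATISFIABLE

Case E = True:
  Clause (¬E) is falsified — contradiction.
Case E = False:
  (B) forces B = True.
  Clause (¬B ∨ E) is falsified — contradiction.
Both cases fail, so the formula is unsatisfiable.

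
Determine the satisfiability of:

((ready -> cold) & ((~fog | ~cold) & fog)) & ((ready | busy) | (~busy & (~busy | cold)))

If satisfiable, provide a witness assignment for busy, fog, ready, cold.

busy=T; fog=T; ready=F; cold=F

  (ready -> cold) & ((~fog | ~cold) & fog) = True
    ready -> cold = True
    (~fog | ~cold) & fog = True
      ~fog | ~cold = True
        ~fog = False
        ~cold = True
  (ready | busy) | (~busy & (~busy | cold)) = True
    ready | busy = True
    ~busy & (~busy | cold) = False
      ~busy = False
      ~busy | cold = False
        ~busy = False
Both conjuncts True, so the formula holds.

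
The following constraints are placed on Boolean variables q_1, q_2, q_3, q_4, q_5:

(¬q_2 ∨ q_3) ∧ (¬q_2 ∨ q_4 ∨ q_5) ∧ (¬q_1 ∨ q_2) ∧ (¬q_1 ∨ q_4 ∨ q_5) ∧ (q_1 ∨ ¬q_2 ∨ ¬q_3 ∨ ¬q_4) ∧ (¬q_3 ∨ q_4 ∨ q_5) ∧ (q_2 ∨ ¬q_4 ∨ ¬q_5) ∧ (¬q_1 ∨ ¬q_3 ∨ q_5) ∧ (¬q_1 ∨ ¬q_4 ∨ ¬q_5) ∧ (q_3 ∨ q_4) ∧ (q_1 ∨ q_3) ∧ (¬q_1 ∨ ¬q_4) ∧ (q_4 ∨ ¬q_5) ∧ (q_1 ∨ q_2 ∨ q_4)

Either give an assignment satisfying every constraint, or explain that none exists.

q_1=F, q_2=F, q_3=T, q_4=T, q_5=F

Set q_1 = False.
  then (q_1 ∨ q_3) forces q_3 = True.
Try q_2 = True:
  (q_1 ∨ ¬q_2 ∨ ¬q_3 ∨ ¬q_4) forces q_4 = False.
  (¬q_2 ∨ q_4 ∨ q_5) forces q_5 = True.
  clause (q_4 ∨ ¬q_5) is falsified — backtrack.
So q_2 = False.
  then (q_1 ∨ q_2 ∨ q_4) forces q_4 = True.
  then (q_2 ∨ ¬q_4 ∨ ¬q_5) forces q_5 = False.
All clauses satisfied.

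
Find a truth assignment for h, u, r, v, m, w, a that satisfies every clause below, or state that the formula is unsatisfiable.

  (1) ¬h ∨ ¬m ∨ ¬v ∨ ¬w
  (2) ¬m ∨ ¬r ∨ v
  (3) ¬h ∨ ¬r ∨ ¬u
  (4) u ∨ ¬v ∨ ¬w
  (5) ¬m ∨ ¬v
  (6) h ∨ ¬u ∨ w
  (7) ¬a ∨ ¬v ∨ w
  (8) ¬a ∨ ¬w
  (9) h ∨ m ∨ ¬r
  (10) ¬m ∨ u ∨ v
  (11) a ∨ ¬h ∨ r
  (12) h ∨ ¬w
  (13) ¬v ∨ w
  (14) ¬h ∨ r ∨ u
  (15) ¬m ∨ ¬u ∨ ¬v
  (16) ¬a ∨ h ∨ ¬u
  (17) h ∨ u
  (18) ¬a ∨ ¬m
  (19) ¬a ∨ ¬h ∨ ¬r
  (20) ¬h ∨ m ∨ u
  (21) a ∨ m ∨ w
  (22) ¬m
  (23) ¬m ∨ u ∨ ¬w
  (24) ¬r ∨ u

Unit clause (¬m) forces m = False.
Try h = False:
  (h ∨ m ∨ ¬r) forces r = False.
  (h ∨ ¬w) forces w = False.
  (h ∨ ¬u ∨ w) forces u = False.
  clause (h ∨ u) is falsified — backtrack.
So h = True.
  then (¬h ∨ m ∨ u) forces u = True.
  then (¬h ∨ ¬r ∨ ¬u) forces r = False.
  then (a ∨ ¬h ∨ r) forces a = True.
  then (¬a ∨ ¬w) forces w = False.
  then (¬v ∨ w) forces v = False.
All clauses satisfied.

h = True; u = True; r = False; v = False; m = False; w = False; a = True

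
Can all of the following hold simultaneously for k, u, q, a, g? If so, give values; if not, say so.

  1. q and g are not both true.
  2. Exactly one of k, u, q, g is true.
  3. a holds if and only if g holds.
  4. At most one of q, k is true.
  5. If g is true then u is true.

k = False; u = False; q = True; a = False; g = False

  (1) q=T, g=F — not both ✓
  (2) {k, u, q, g}: 1 true — exactly one ✓
  (3) a=F, g=F — same ✓
  (4) {q, k}: 1 true — at most one ✓
  (5) g=F ⇒ u: vacuous ✓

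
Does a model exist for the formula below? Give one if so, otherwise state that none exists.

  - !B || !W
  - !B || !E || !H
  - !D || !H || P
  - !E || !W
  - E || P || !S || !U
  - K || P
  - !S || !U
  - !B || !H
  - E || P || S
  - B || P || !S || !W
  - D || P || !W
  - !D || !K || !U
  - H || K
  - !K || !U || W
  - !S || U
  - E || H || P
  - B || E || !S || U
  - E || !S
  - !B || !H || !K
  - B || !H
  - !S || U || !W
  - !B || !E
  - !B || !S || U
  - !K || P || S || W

H = False, P = True, D = True, U = False, B = False, K = True, S = False, E = True, W = False

Set H = False.
  then (H || K) forces K = True.
Try P = False:
  (E || H || P) forces E = True.
  (!E || !W) forces W = False.
  (!K || !U || W) forces U = False.
  (!S || U) forces S = False.
  clause (!K || P || S || W) is falsified — backtrack.
So P = True.
Set D = True.
  then (!D || !K || !U) forces U = False.
  then (!S || U) forces S = False.
Set B = False.
Set E = True.
  then (!E || !W) forces W = False.
All clauses satisfied.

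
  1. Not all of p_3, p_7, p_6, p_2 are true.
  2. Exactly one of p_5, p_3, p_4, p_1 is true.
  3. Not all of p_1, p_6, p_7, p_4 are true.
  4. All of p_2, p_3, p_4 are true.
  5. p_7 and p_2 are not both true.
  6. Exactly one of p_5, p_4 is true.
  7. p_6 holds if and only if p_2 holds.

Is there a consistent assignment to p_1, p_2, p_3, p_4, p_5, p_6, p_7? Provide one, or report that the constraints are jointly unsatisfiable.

Case p_3 = True:
  (2) with p_3=T forces p_5 = False.
  (2) with p_3=T forces p_4 = False.
  Constraint (4) is violated (p_4=F) — contradiction.
Case p_3 = False:
  Constraint (4) is violated (p_3=F) — contradiction.
Both cases fail — unsatisfiable.

UNSATISFIABLE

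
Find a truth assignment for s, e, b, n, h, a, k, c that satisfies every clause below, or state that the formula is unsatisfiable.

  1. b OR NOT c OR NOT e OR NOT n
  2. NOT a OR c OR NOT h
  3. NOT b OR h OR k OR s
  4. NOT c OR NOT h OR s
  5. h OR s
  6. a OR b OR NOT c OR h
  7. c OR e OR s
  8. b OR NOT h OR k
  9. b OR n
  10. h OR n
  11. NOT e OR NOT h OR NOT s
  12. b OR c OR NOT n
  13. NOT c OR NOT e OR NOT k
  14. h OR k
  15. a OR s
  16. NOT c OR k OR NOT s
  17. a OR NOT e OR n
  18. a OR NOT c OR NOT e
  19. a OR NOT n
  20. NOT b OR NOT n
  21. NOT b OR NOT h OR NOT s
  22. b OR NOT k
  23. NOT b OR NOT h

Unsatisfiable — no assignment works.

Case k = True:
  (b OR NOT k) forces b = True.
  (NOT b OR NOT n) forces n = False.
  (h OR n) forces h = True.
  Clause (NOT b OR NOT h) is falsified — contradiction.
Case k = False:
  (h OR k) forces h = True.
  (b OR NOT h OR k) forces b = True.
  Clause (NOT b OR NOT h) is falsified — contradiction.
Both cases fail, so the formula is unsatisfiable.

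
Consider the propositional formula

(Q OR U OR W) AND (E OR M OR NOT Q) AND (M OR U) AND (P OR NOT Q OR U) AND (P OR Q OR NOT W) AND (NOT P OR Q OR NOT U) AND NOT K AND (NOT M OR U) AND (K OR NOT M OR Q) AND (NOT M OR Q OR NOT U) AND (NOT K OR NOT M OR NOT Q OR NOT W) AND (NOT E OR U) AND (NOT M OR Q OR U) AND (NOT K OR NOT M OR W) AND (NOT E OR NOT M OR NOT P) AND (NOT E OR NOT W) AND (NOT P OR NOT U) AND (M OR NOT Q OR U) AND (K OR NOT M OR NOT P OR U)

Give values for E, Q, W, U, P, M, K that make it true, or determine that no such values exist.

Unit clause (NOT K) forces K = False.
Set E = True.
  then (NOT E OR U) forces U = True.
  then (NOT E OR NOT W) forces W = False.
  then (NOT P OR NOT U) forces P = False.
Set Q = True.
Set M = False.
All clauses satisfied.

E: True; Q: True; W: False; U: True; P: False; M: False; K: False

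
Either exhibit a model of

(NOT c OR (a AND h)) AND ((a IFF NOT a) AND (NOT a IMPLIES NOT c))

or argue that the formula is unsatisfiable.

The formula is unsatisfiable.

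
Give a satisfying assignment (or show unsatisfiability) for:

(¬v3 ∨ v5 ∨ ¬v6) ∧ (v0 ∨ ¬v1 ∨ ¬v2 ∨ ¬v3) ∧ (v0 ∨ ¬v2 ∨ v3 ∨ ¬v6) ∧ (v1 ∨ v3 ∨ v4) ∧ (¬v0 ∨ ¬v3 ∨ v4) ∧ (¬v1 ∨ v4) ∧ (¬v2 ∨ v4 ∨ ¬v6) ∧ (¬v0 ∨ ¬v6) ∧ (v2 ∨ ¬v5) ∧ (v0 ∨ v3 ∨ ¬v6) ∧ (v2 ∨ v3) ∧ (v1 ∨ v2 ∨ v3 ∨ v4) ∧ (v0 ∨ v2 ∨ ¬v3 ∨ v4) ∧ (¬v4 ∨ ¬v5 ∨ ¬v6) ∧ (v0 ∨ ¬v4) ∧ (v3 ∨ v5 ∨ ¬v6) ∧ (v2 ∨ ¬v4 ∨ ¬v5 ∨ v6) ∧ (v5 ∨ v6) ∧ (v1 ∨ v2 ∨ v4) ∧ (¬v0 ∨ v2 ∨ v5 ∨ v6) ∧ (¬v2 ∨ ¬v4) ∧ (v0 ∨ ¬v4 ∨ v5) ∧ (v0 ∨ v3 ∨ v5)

v0 = False, v1 = False, v2 = True, v3 = True, v4 = False, v5 = True, v6 = False

Set v0 = False.
  then (v0 ∨ ¬v4) forces v4 = False.
  then (¬v1 ∨ v4) forces v1 = False.
  then (v1 ∨ v2 ∨ v4) forces v2 = True.
  then (v1 ∨ v3 ∨ v4) forces v3 = True.
  then (¬v2 ∨ v4 ∨ ¬v6) forces v6 = False.
  then (v5 ∨ v6) forces v5 = True.
All clauses satisfied.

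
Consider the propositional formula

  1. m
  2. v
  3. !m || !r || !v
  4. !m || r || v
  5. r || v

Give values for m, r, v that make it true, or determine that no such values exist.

Unit clause (m) forces m = True.
Unit clause (v) forces v = True.
In (!m || !r || !v) only !r is left, so r = False.
Check each clause:
  (m): m holds.
  (v): v holds.
  (!m || !r || !v): !r holds.
  (!m || r || v): v holds.
  (r || v): v holds.
All clauses satisfied.

m = True; r = False; v = True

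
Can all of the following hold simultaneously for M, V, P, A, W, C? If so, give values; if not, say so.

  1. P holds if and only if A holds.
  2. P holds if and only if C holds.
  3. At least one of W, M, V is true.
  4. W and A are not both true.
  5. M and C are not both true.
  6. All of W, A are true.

UNSATISFIABLE

Case W = True:
  (4) with W=T forces A = False.
  Constraint (6) is violated (A=F) — contradiction.
Case W = False:
  Constraint (6) is violated (W=F) — contradiction.
Both cases fail — unsatisfiable.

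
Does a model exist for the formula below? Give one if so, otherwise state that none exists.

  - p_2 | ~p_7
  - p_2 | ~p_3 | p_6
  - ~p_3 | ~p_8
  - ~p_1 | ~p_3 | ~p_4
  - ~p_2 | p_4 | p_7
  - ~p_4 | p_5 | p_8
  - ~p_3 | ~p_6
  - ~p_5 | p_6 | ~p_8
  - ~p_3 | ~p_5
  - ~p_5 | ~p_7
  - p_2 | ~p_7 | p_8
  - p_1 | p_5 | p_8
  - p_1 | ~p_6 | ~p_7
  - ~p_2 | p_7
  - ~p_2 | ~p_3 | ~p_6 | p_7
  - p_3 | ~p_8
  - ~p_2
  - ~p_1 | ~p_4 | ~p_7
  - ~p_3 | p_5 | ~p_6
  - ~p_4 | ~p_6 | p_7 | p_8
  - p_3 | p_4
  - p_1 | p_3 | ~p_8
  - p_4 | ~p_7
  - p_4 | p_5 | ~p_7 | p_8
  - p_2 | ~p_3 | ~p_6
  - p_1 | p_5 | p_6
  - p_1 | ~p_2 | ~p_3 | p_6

Unit clause (~p_2) forces p_2 = False.
In (p_2 | ~p_7) only ~p_7 is left, so p_7 = False.
Set p_1 = False.
Try p_3 = True:
  (p_2 | ~p_3 | p_6) forces p_6 = True.
  clause (~p_3 | ~p_6) is falsified — backtrack.
So p_3 = False.
  then (p_3 | ~p_8) forces p_8 = False.
  then (p_3 | p_4) forces p_4 = True.
  then (~p_4 | p_5 | p_8) forces p_5 = True.
  then (~p_4 | ~p_6 | p_7 | p_8) forces p_6 = False.
All clauses satisfied.

p_1: False; p_2: False; p_3: False; p_4: True; p_5: True; p_6: False; p_7: False; p_8: False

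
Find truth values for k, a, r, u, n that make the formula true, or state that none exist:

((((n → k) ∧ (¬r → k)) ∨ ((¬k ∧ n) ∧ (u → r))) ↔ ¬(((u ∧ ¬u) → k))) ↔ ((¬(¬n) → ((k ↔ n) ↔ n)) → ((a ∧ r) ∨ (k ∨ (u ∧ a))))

k=F, a=F, r=F, u=T, n=T

  ((((n → k) ∧ (¬r → k)) ∨ ((¬k ∧ n) ∧ (u → r))) ↔ ¬(((u ∧ ¬u) → k))) ↔ ((¬(¬n) → ((k ↔ n) ↔ n)) → ((a ∧ r) ∨ (k ∨ (u ∧ a)))) = True
    (((n → k) ∧ (¬r → k)) ∨ ((¬k ∧ n) ∧ (u → r))) ↔ ¬(((u ∧ ¬u) → k)) = True
      ((n → k) ∧ (¬r → k)) ∨ ((¬k ∧ n) ∧ (u → r)) = False
        (n → k) ∧ (¬r → k) = False
          n → k = False
          ¬r → k = False
            ¬r = True
        (¬k ∧ n) ∧ (u → r) = False
          ¬k ∧ n = True
            ¬k = True
          u → r = False
      ¬(((u ∧ ¬u) → k)) = False
        (u ∧ ¬u) → k = True
          u ∧ ¬u = False
            ¬u = False
    (¬(¬n) → ((k ↔ n) ↔ n)) → ((a ∧ r) ∨ (k ∨ (u ∧ a))) = True
      ¬(¬n) → ((k ↔ n) ↔ n) = False
        ¬(¬n) = True
          ¬n = False
        (k ↔ n) ↔ n = False
          k ↔ n = False
      (a ∧ r) ∨ (k ∨ (u ∧ a)) = False
        a ∧ r = False
        k ∨ (u ∧ a) = False
          u ∧ a = False
The formula evaluates to True.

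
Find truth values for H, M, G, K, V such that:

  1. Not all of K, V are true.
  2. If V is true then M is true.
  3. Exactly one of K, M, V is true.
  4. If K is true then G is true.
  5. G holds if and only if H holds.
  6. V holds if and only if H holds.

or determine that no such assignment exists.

H = False, M = True, G = False, K = False, V = False

  (1) {K, V}: 0/2 true — not all ✓
  (2) V=F ⇒ M: vacuous ✓
  (3) {K, M, V}: 1 true — exactly one ✓
  (4) K=F ⇒ G: vacuous ✓
  (5) G=F, H=F — same ✓
  (6) V=F, H=F — same ✓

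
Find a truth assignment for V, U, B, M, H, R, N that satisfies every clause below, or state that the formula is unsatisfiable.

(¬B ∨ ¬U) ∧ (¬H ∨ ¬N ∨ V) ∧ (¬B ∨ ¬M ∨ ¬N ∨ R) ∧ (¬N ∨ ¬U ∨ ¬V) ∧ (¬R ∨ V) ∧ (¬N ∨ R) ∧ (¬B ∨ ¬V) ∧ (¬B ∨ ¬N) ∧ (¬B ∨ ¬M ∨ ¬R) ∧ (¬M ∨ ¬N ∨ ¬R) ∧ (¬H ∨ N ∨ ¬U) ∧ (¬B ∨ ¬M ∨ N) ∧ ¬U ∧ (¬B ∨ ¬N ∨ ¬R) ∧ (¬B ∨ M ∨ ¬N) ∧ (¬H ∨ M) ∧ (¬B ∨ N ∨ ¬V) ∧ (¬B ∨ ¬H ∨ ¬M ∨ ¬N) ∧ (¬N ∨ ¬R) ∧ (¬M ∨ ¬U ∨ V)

V=F; U=F; B=F; M=F; H=F; R=F; N=F

Unit clause (¬U) forces U = False.
Set V = False.
  then (¬R ∨ V) forces R = False.
  then (¬N ∨ R) forces N = False.
Set B = False.
Set M = False.
  then (¬H ∨ M) forces H = False.
All clauses satisfied.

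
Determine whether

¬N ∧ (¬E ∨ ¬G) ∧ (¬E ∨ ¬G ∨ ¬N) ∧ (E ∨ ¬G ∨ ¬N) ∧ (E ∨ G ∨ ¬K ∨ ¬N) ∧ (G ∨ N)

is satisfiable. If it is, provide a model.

K = True, G = True, E = False, N = False

Unit clause (¬N) forces N = False.
In (G ∨ N) only G is left, so G = True.
In (¬E ∨ ¬G) only ¬E is left, so E = False.
Set K = True.
Check each clause:
  (¬N): ¬N holds.
  (¬E ∨ ¬G): ¬E holds.
  (¬E ∨ ¬G ∨ ¬N): ¬E holds.
  (E ∨ ¬G ∨ ¬N): ¬N holds.
  (E ∨ G ∨ ¬K ∨ ¬N): G holds.
  (G ∨ N): G holds.
All clauses satisfied.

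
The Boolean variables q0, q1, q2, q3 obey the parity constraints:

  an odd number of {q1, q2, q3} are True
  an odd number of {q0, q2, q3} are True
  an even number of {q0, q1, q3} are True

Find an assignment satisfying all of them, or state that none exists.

q0 = True, q1 = True, q2 = False, q3 = False

{q1, q2, q3}: 1 true → odd ✓
{q0, q2, q3}: 1 true → odd ✓
{q0, q1, q3}: 2 true → even ✓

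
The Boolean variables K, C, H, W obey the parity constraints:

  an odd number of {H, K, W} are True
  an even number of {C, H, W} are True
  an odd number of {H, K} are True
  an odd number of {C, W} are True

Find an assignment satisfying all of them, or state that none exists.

K=F, C=T, H=T, W=F

{H, K, W}: 1 true → odd ✓
{C, H, W}: 2 true → even ✓
{H, K}: 1 true → odd ✓
{C, W}: 1 true → odd ✓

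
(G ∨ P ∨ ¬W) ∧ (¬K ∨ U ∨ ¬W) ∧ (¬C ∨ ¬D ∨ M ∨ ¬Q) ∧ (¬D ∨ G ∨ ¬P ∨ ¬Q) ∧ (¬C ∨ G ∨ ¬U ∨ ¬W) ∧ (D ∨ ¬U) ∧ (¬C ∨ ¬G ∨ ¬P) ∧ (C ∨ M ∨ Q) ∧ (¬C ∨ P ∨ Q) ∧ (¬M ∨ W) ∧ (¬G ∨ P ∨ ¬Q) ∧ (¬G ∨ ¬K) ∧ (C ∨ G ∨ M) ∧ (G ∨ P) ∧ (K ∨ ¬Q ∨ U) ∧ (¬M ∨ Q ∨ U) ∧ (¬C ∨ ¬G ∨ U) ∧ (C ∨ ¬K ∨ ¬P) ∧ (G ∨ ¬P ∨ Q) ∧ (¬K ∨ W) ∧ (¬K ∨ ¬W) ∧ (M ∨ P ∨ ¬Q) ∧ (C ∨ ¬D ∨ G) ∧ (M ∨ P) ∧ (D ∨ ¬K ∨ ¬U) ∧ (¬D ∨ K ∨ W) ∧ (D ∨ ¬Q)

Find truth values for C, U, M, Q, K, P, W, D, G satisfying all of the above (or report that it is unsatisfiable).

Set C = False.
Set U = True.
  then (D ∨ ¬U) forces D = True.
  then (C ∨ ¬D ∨ G) forces G = True.
  then (¬G ∨ ¬K) forces K = False.
  then (¬D ∨ K ∨ W) forces W = True.
Set M = True.
Set Q = False.
Set P = True.
All clauses satisfied.

C = False, U = True, M = True, Q = False, K = False, P = True, W = True, D = True, G = True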